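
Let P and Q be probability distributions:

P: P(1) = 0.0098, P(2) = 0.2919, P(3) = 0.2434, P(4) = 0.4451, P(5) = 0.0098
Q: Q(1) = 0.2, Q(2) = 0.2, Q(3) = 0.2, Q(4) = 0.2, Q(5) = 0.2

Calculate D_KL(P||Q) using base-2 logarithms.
0.6566 bits

D_KL(P||Q) = Σ P(x) log₂(P(x)/Q(x))

Computing term by term:
  P(1)·log₂(P(1)/Q(1)) = 0.0098·log₂(0.0098/0.2) = -0.04264
  P(2)·log₂(P(2)/Q(2)) = 0.2919·log₂(0.2919/0.2) = 0.15922
  P(3)·log₂(P(3)/Q(3)) = 0.2434·log₂(0.2434/0.2) = 0.06896
  P(4)·log₂(P(4)/Q(4)) = 0.4451·log₂(0.4451/0.2) = 0.51370
  P(5)·log₂(P(5)/Q(5)) = 0.0098·log₂(0.0098/0.2) = -0.04264

D_KL(P||Q) = -0.04264 + 0.15922 + 0.06896 + 0.51370 - 0.04264 = 0.65660 ≈ 0.6566 bits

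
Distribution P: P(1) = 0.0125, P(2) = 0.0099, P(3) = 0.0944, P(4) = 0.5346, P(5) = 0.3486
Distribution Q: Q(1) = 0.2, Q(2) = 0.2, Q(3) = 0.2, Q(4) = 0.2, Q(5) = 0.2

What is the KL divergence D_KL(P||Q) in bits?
0.8426 bits

D_KL(P||Q) = Σ P(x) log₂(P(x)/Q(x))

Computing term by term:
  P(1)·log₂(P(1)/Q(1)) = 0.0125·log₂(0.0125/0.2) = -0.05000
  P(2)·log₂(P(2)/Q(2)) = 0.0099·log₂(0.0099/0.2) = -0.04293
  P(3)·log₂(P(3)/Q(3)) = 0.0944·log₂(0.0944/0.2) = -0.10225
  P(4)·log₂(P(4)/Q(4)) = 0.5346·log₂(0.5346/0.2) = 0.75831
  P(5)·log₂(P(5)/Q(5)) = 0.3486·log₂(0.3486/0.2) = 0.27943

D_KL(P||Q) = -0.05000 - 0.04293 - 0.10225 + 0.75831 + 0.27943 = 0.84256 ≈ 0.8426 bits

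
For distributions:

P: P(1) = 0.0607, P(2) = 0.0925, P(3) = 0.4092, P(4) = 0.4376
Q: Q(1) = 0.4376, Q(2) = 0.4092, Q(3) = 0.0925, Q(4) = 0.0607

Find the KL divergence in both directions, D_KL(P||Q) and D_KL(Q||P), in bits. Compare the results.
D_KL(P||Q) = 1.7535 bits, D_KL(Q||P) = 1.7535 bits. The two directions give exactly the same value for this pair.

D_KL(P||Q) = Σ P(x) log₂(P(x)/Q(x))

Computing term by term:
  P(1)·log₂(P(1)/Q(1)) = 0.0607·log₂(0.0607/0.4376) = -0.17299
  P(2)·log₂(P(2)/Q(2)) = 0.0925·log₂(0.0925/0.4092) = -0.19844
  P(3)·log₂(P(3)/Q(3)) = 0.4092·log₂(0.4092/0.0925) = 0.87785
  P(4)·log₂(P(4)/Q(4)) = 0.4376·log₂(0.4376/0.0607) = 1.24709

D_KL(P||Q) = -0.17299 - 0.19844 + 0.87785 + 1.24709 = 1.75351 ≈ 1.7535 bits

D_KL(Q||P) = Σ Q(x) log₂(Q(x)/P(x))

Computing term by term:
  Q(1)·log₂(Q(1)/P(1)) = 0.4376·log₂(0.4376/0.0607) = 1.24709
  Q(2)·log₂(Q(2)/P(2)) = 0.4092·log₂(0.4092/0.0925) = 0.87785
  Q(3)·log₂(Q(3)/P(3)) = 0.0925·log₂(0.0925/0.4092) = -0.19844
  Q(4)·log₂(Q(4)/P(4)) = 0.0607·log₂(0.0607/0.4376) = -0.17299

D_KL(Q||P) = 1.24709 + 0.87785 - 0.19844 - 0.17299 = 1.75351 ≈ 1.7535 bits

These ARE equal here. Q is P with outcomes relabeled (Q(1) = P(4), Q(2) = P(3), Q(3) = P(2), Q(4) = P(1)) by a relabeling that is its own inverse, so the two sums contain exactly the same terms in a different order. This is a special case — KL divergence is not symmetric in general: D_KL(P||Q) ≠ D_KL(Q||P) for most P, Q.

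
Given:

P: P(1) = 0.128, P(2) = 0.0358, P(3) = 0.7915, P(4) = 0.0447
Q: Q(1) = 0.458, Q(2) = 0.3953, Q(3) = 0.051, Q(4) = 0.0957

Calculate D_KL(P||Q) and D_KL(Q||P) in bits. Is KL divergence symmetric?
D_KL(P||Q) = 2.7226 bits, D_KL(Q||P) = 2.1154 bits. No, KL divergence is not symmetric.

D_KL(P||Q) = Σ P(x) log₂(P(x)/Q(x))

Computing term by term:
  P(1)·log₂(P(1)/Q(1)) = 0.128·log₂(0.128/0.458) = -0.23542
  P(2)·log₂(P(2)/Q(2)) = 0.0358·log₂(0.0358/0.3953) = -0.12404
  P(3)·log₂(P(3)/Q(3)) = 0.7915·log₂(0.7915/0.051) = 3.13119
  P(4)·log₂(P(4)/Q(4)) = 0.0447·log₂(0.0447/0.0957) = -0.04909

D_KL(P||Q) = -0.23542 - 0.12404 + 3.13119 - 0.04909 = 2.72264 ≈ 2.7226 bits

D_KL(Q||P) = Σ Q(x) log₂(Q(x)/P(x))

Computing term by term:
  Q(1)·log₂(Q(1)/P(1)) = 0.458·log₂(0.458/0.128) = 0.84236
  Q(2)·log₂(Q(2)/P(2)) = 0.3953·log₂(0.3953/0.0358) = 1.36968
  Q(3)·log₂(Q(3)/P(3)) = 0.051·log₂(0.051/0.7915) = -0.20176
  Q(4)·log₂(Q(4)/P(4)) = 0.0957·log₂(0.0957/0.0447) = 0.10510

D_KL(Q||P) = 0.84236 + 1.36968 - 0.20176 + 0.10510 = 2.11538 ≈ 2.1154 bits

These are NOT equal (difference: 0.6072 bits). KL divergence is asymmetric: D_KL(P||Q) ≠ D_KL(Q||P) in general.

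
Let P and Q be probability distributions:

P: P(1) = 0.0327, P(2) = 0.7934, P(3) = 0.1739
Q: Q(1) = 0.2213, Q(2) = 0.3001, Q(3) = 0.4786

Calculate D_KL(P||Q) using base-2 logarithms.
0.7686 bits

D_KL(P||Q) = Σ P(x) log₂(P(x)/Q(x))

Computing term by term:
  P(1)·log₂(P(1)/Q(1)) = 0.0327·log₂(0.0327/0.2213) = -0.09021
  P(2)·log₂(P(2)/Q(2)) = 0.7934·log₂(0.7934/0.3001) = 1.11283
  P(3)·log₂(P(3)/Q(3)) = 0.1739·log₂(0.1739/0.4786) = -0.25399

D_KL(P||Q) = -0.09021 + 1.11283 - 0.25399 = 0.76863 ≈ 0.7686 bits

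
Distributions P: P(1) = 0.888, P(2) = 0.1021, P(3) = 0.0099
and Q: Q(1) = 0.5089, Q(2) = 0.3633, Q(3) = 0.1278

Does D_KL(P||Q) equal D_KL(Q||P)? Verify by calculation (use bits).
D_KL(P||Q) = 0.4897 bits, D_KL(Q||P) = 0.7282 bits. No — D_KL(P||Q) ≠ D_KL(Q||P) for this pair.

D_KL(P||Q) = Σ P(x) log₂(P(x)/Q(x))

Computing term by term:
  P(1)·log₂(P(1)/Q(1)) = 0.888·log₂(0.888/0.5089) = 0.71322
  P(2)·log₂(P(2)/Q(2)) = 0.1021·log₂(0.1021/0.3633) = -0.18696
  P(3)·log₂(P(3)/Q(3)) = 0.0099·log₂(0.0099/0.1278) = -0.03653

D_KL(P||Q) = 0.71322 - 0.18696 - 0.03653 = 0.48973 ≈ 0.4897 bits

D_KL(Q||P) = Σ Q(x) log₂(Q(x)/P(x))

Computing term by term:
  Q(1)·log₂(Q(1)/P(1)) = 0.5089·log₂(0.5089/0.888) = -0.40874
  Q(2)·log₂(Q(2)/P(2)) = 0.3633·log₂(0.3633/0.1021) = 0.66527
  Q(3)·log₂(Q(3)/P(3)) = 0.1278·log₂(0.1278/0.0099) = 0.47162

D_KL(Q||P) = -0.40874 + 0.66527 + 0.47162 = 0.72815 ≈ 0.7282 bits

These are NOT equal (difference: 0.2385 bits). KL divergence is asymmetric: D_KL(P||Q) ≠ D_KL(Q||P) in general.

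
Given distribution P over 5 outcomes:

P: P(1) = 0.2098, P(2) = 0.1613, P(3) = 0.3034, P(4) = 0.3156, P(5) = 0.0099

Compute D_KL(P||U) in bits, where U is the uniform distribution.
0.3116 bits

U(i) = 1/5 for all i

D_KL(P||U) = Σ P(x) log₂(P(x) / (1/5))
           = Σ P(x) log₂(P(x)) + log₂(5)
           = log₂(5) - H(P)

H(P) = -Σ P(x) log₂(P(x)):
  -P(1)·log₂(P(1)) = -(0.2098)·log₂(0.2098) = 0.47266
  -P(2)·log₂(P(2)) = -(0.1613)·log₂(0.1613) = 0.42457
  -P(3)·log₂(P(3)) = -(0.3034)·log₂(0.3034) = 0.52206
  -P(4)·log₂(P(4)) = -(0.3156)·log₂(0.3156) = 0.52511
  -P(5)·log₂(P(5)) = -(0.0099)·log₂(0.0099) = 0.06592
H(P) = 0.47266 + 0.42457 + 0.52206 + 0.52511 + 0.06592 = 2.01032 bits

log₂(5) = 2.32193 bits

D_KL(P||U) = 2.32193 - 2.01032 = 0.31161 ≈ 0.3116 bits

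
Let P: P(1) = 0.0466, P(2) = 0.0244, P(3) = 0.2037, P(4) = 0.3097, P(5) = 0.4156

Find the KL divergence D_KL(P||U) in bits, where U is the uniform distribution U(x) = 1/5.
0.4673 bits

U(i) = 1/5 for all i

D_KL(P||U) = Σ P(x) log₂(P(x) / (1/5))
           = Σ P(x) log₂(P(x)) + log₂(5)
           = log₂(5) - H(P)

H(P) = -Σ P(x) log₂(P(x)):
  -P(1)·log₂(P(1)) = -(0.0466)·log₂(0.0466) = 0.20614
  -P(2)·log₂(P(2)) = -(0.0244)·log₂(0.0244) = 0.13071
  -P(3)·log₂(P(3)) = -(0.2037)·log₂(0.2037) = 0.46759
  -P(4)·log₂(P(4)) = -(0.3097)·log₂(0.3097) = 0.52372
  -P(5)·log₂(P(5)) = -(0.4156)·log₂(0.4156) = 0.52645
H(P) = 0.20614 + 0.13071 + 0.46759 + 0.52372 + 0.52645 = 1.85461 bits

log₂(5) = 2.32193 bits

D_KL(P||U) = 2.32193 - 1.85461 = 0.46732 ≈ 0.4673 bits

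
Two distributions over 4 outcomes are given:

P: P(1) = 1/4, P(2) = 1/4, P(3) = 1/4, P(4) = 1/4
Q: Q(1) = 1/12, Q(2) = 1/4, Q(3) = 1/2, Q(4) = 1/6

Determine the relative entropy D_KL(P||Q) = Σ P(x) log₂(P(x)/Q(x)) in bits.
0.2925 bits

D_KL(P||Q) = Σ P(x) log₂(P(x)/Q(x))

Computing term by term:
  P(1)·log₂(P(1)/Q(1)) = (1/4)·log₂((1/4)/(1/12)) = 0.39624
  P(2)·log₂(P(2)/Q(2)) = (1/4)·log₂((1/4)/(1/4)) = 0.00000
  P(3)·log₂(P(3)/Q(3)) = (1/4)·log₂((1/4)/(1/2)) = -0.25000
  P(4)·log₂(P(4)/Q(4)) = (1/4)·log₂((1/4)/(1/6)) = 0.14624

D_KL(P||Q) = 0.39624 + 0.00000 - 0.25000 + 0.14624 = 0.29248 ≈ 0.2925 bits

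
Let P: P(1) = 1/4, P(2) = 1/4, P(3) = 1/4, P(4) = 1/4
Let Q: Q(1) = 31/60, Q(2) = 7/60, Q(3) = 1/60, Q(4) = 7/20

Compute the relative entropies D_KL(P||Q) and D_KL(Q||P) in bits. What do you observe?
D_KL(P||Q) = 0.8684 bits, D_KL(Q||P) = 0.5176 bits. The two directions give different values (D_KL(P||Q) exceeds D_KL(Q||P) by 0.3508 bits): KL divergence is asymmetric.

D_KL(P||Q) = Σ P(x) log₂(P(x)/Q(x))

Computing term by term:
  P(1)·log₂(P(1)/Q(1)) = (1/4)·log₂((1/4)/(31/60)) = -0.26183
  P(2)·log₂(P(2)/Q(2)) = (1/4)·log₂((1/4)/(7/60)) = 0.27488
  P(3)·log₂(P(3)/Q(3)) = (1/4)·log₂((1/4)/(1/60)) = 0.97672
  P(4)·log₂(P(4)/Q(4)) = (1/4)·log₂((1/4)/(7/20)) = -0.12136

D_KL(P||Q) = -0.26183 + 0.27488 + 0.97672 - 0.12136 = 0.86841 ≈ 0.8684 bits

D_KL(Q||P) = Σ Q(x) log₂(Q(x)/P(x))

Computing term by term:
  Q(1)·log₂(Q(1)/P(1)) = (31/60)·log₂((31/60)/(1/4)) = 0.54111
  Q(2)·log₂(Q(2)/P(2)) = (7/60)·log₂((7/60)/(1/4)) = -0.12828
  Q(3)·log₂(Q(3)/P(3)) = (1/60)·log₂((1/60)/(1/4)) = -0.06511
  Q(4)·log₂(Q(4)/P(4)) = (7/20)·log₂((7/20)/(1/4)) = 0.16990

D_KL(Q||P) = 0.54111 - 0.12828 - 0.06511 + 0.16990 = 0.51762 ≈ 0.5176 bits

These are NOT equal (difference: 0.3508 bits). KL divergence is asymmetric: D_KL(P||Q) ≠ D_KL(Q||P) in general.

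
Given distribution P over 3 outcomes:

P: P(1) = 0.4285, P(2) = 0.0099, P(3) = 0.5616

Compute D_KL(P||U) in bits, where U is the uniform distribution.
0.5277 bits

U(i) = 1/3 for all i

D_KL(P||U) = Σ P(x) log₂(P(x) / (1/3))
           = Σ P(x) log₂(P(x)) + log₂(3)
           = log₂(3) - H(P)

H(P) = -Σ P(x) log₂(P(x)):
  -P(1)·log₂(P(1)) = -(0.4285)·log₂(0.4285) = 0.52390
  -P(2)·log₂(P(2)) = -(0.0099)·log₂(0.0099) = 0.06592
  -P(3)·log₂(P(3)) = -(0.5616)·log₂(0.5616) = 0.46747
H(P) = 0.52390 + 0.06592 + 0.46747 = 1.05729 bits

log₂(3) = 1.58496 bits

D_KL(P||U) = 1.58496 - 1.05729 = 0.52767 ≈ 0.5277 bits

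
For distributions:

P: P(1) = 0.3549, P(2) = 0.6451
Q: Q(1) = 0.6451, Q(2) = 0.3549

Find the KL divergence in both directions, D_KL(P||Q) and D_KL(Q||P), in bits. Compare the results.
D_KL(P||Q) = 0.2502 bits, D_KL(Q||P) = 0.2502 bits. The two directions give exactly the same value for this pair.

D_KL(P||Q) = Σ P(x) log₂(P(x)/Q(x))

Computing term by term:
  P(1)·log₂(P(1)/Q(1)) = 0.3549·log₂(0.3549/0.6451) = -0.30596
  P(2)·log₂(P(2)/Q(2)) = 0.6451·log₂(0.6451/0.3549) = 0.55615

D_KL(P||Q) = -0.30596 + 0.55615 = 0.25019 ≈ 0.2502 bits

D_KL(Q||P) = Σ Q(x) log₂(Q(x)/P(x))

Computing term by term:
  Q(1)·log₂(Q(1)/P(1)) = 0.6451·log₂(0.6451/0.3549) = 0.55615
  Q(2)·log₂(Q(2)/P(2)) = 0.3549·log₂(0.3549/0.6451) = -0.30596

D_KL(Q||P) = 0.55615 - 0.30596 = 0.25019 ≈ 0.2502 bits

These ARE equal here. Q is P with outcomes relabeled (Q(1) = P(2), Q(2) = P(1)) by a relabeling that is its own inverse, so the two sums contain exactly the same terms in a different order. This is a special case — KL divergence is not symmetric in general: D_KL(P||Q) ≠ D_KL(Q||P) for most P, Q.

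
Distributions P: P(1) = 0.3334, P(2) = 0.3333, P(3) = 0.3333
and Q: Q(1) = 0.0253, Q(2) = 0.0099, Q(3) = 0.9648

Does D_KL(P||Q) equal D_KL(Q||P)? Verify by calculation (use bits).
D_KL(P||Q) = 2.4201 bits, D_KL(Q||P) = 1.3351 bits. No — D_KL(P||Q) ≠ D_KL(Q||P) for this pair.

D_KL(P||Q) = Σ P(x) log₂(P(x)/Q(x))

Computing term by term:
  P(1)·log₂(P(1)/Q(1)) = 0.3334·log₂(0.3334/0.0253) = 1.24026
  P(2)·log₂(P(2)/Q(2)) = 0.3333·log₂(0.3333/0.0099) = 1.69091
  P(3)·log₂(P(3)/Q(3)) = 0.3333·log₂(0.3333/0.9648) = -0.51109

D_KL(P||Q) = 1.24026 + 1.69091 - 0.51109 = 2.42008 ≈ 2.4201 bits

D_KL(Q||P) = Σ Q(x) log₂(Q(x)/P(x))

Computing term by term:
  Q(1)·log₂(Q(1)/P(1)) = 0.0253·log₂(0.0253/0.3334) = -0.09412
  Q(2)·log₂(Q(2)/P(2)) = 0.0099·log₂(0.0099/0.3333) = -0.05023
  Q(3)·log₂(Q(3)/P(3)) = 0.9648·log₂(0.9648/0.3333) = 1.47943

D_KL(Q||P) = -0.09412 - 0.05023 + 1.47943 = 1.33508 ≈ 1.3351 bits

These are NOT equal (difference: 1.0850 bits). KL divergence is asymmetric: D_KL(P||Q) ≠ D_KL(Q||P) in general.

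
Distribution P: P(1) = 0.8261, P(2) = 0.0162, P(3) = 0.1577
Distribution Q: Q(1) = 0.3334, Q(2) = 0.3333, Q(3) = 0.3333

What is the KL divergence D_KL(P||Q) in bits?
0.8405 bits

D_KL(P||Q) = Σ P(x) log₂(P(x)/Q(x))

Computing term by term:
  P(1)·log₂(P(1)/Q(1)) = 0.8261·log₂(0.8261/0.3334) = 1.08142
  P(2)·log₂(P(2)/Q(2)) = 0.0162·log₂(0.0162/0.3333) = -0.07068
  P(3)·log₂(P(3)/Q(3)) = 0.1577·log₂(0.1577/0.3333) = -0.17026

D_KL(P||Q) = 1.08142 - 0.07068 - 0.17026 = 0.84048 ≈ 0.8405 bits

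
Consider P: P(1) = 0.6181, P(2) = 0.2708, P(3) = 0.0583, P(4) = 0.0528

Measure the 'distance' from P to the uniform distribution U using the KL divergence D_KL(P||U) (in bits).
0.5975 bits

U(i) = 1/4 for all i

D_KL(P||U) = Σ P(x) log₂(P(x) / (1/4))
           = Σ P(x) log₂(P(x)) + log₂(4)
           = log₂(4) - H(P)

H(P) = -Σ P(x) log₂(P(x)):
  -P(1)·log₂(P(1)) = -(0.6181)·log₂(0.6181) = 0.42902
  -P(2)·log₂(P(2)) = -(0.2708)·log₂(0.2708) = 0.51038
  -P(3)·log₂(P(3)) = -(0.0583)·log₂(0.0583) = 0.23905
  -P(4)·log₂(P(4)) = -(0.0528)·log₂(0.0528) = 0.22405
H(P) = 0.42902 + 0.51038 + 0.23905 + 0.22405 = 1.40250 bits

log₂(4) = 2.00000 bits

D_KL(P||U) = 2.00000 - 1.40250 = 0.59750 ≈ 0.5975 bits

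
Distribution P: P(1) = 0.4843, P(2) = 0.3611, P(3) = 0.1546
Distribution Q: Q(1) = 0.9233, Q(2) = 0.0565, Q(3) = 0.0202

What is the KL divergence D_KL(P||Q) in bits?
0.9694 bits

D_KL(P||Q) = Σ P(x) log₂(P(x)/Q(x))

Computing term by term:
  P(1)·log₂(P(1)/Q(1)) = 0.4843·log₂(0.4843/0.9233) = -0.45083
  P(2)·log₂(P(2)/Q(2)) = 0.3611·log₂(0.3611/0.0565) = 0.96633
  P(3)·log₂(P(3)/Q(3)) = 0.1546·log₂(0.1546/0.0202) = 0.45392

D_KL(P||Q) = -0.45083 + 0.96633 + 0.45392 = 0.96942 ≈ 0.9694 bits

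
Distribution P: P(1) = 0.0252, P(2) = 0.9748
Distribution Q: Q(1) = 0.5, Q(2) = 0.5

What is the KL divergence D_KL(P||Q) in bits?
0.8303 bits

D_KL(P||Q) = Σ P(x) log₂(P(x)/Q(x))

Computing term by term:
  P(1)·log₂(P(1)/Q(1)) = 0.0252·log₂(0.0252/0.5) = -0.10862
  P(2)·log₂(P(2)/Q(2)) = 0.9748·log₂(0.9748/0.5) = 0.93891

D_KL(P||Q) = -0.10862 + 0.93891 = 0.83029 ≈ 0.8303 bits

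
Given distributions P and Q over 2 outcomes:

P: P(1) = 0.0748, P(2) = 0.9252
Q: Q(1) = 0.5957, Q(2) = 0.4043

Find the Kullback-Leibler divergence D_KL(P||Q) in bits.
0.8811 bits

D_KL(P||Q) = Σ P(x) log₂(P(x)/Q(x))

Computing term by term:
  P(1)·log₂(P(1)/Q(1)) = 0.0748·log₂(0.0748/0.5957) = -0.22391
  P(2)·log₂(P(2)/Q(2)) = 0.9252·log₂(0.9252/0.4043) = 1.10500

D_KL(P||Q) = -0.22391 + 1.10500 = 0.88109 ≈ 0.8811 bits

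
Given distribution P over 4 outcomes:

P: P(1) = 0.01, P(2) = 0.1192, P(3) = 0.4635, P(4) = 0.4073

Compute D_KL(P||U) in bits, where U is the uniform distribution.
0.5258 bits

U(i) = 1/4 for all i

D_KL(P||U) = Σ P(x) log₂(P(x) / (1/4))
           = Σ P(x) log₂(P(x)) + log₂(4)
           = log₂(4) - H(P)

H(P) = -Σ P(x) log₂(P(x)):
  -P(1)·log₂(P(1)) = -(0.01)·log₂(0.01) = 0.06644
  -P(2)·log₂(P(2)) = -(0.1192)·log₂(0.1192) = 0.36577
  -P(3)·log₂(P(3)) = -(0.4635)·log₂(0.4635) = 0.51419
  -P(4)·log₂(P(4)) = -(0.4073)·log₂(0.4073) = 0.52779
H(P) = 0.06644 + 0.36577 + 0.51419 + 0.52779 = 1.47419 bits

log₂(4) = 2.00000 bits

D_KL(P||U) = 2.00000 - 1.47419 = 0.52581 ≈ 0.5258 bits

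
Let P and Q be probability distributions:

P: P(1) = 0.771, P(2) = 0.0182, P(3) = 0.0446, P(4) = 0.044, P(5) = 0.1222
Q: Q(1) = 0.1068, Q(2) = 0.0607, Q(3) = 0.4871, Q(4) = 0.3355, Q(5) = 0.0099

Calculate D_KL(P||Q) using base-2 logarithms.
2.3274 bits

D_KL(P||Q) = Σ P(x) log₂(P(x)/Q(x))

Computing term by term:
  P(1)·log₂(P(1)/Q(1)) = 0.771·log₂(0.771/0.1068) = 2.19875
  P(2)·log₂(P(2)/Q(2)) = 0.0182·log₂(0.0182/0.0607) = -0.03163
  P(3)·log₂(P(3)/Q(3)) = 0.0446·log₂(0.0446/0.4871) = -0.15383
  P(4)·log₂(P(4)/Q(4)) = 0.044·log₂(0.044/0.3355) = -0.12895
  P(5)·log₂(P(5)/Q(5)) = 0.1222·log₂(0.1222/0.0099) = 0.44306

D_KL(P||Q) = 2.19875 - 0.03163 - 0.15383 - 0.12895 + 0.44306 = 2.32740 ≈ 2.3274 bits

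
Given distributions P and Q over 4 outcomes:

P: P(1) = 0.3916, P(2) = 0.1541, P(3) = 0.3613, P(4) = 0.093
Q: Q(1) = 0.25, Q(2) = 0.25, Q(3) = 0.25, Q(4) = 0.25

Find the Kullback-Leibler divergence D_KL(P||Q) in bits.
0.2052 bits

D_KL(P||Q) = Σ P(x) log₂(P(x)/Q(x))

Computing term by term:
  P(1)·log₂(P(1)/Q(1)) = 0.3916·log₂(0.3916/0.25) = 0.25354
  P(2)·log₂(P(2)/Q(2)) = 0.1541·log₂(0.1541/0.25) = -0.10757
  P(3)·log₂(P(3)/Q(3)) = 0.3613·log₂(0.3613/0.25) = 0.19195
  P(4)·log₂(P(4)/Q(4)) = 0.093·log₂(0.093/0.25) = -0.13268

D_KL(P||Q) = 0.25354 - 0.10757 + 0.19195 - 0.13268 = 0.20524 ≈ 0.2052 bits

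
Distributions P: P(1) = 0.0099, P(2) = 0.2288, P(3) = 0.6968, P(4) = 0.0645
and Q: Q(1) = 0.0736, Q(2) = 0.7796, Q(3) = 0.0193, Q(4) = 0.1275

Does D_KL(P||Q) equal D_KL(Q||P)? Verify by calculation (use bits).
D_KL(P||Q) = 3.1086 bits, D_KL(Q||P) = 1.6173 bits. No — D_KL(P||Q) ≠ D_KL(Q||P) for this pair.

D_KL(P||Q) = Σ P(x) log₂(P(x)/Q(x))

Computing term by term:
  P(1)·log₂(P(1)/Q(1)) = 0.0099·log₂(0.0099/0.0736) = -0.02865
  P(2)·log₂(P(2)/Q(2)) = 0.2288·log₂(0.2288/0.7796) = -0.40467
  P(3)·log₂(P(3)/Q(3)) = 0.6968·log₂(0.6968/0.0193) = 3.60529
  P(4)·log₂(P(4)/Q(4)) = 0.0645·log₂(0.0645/0.1275) = -0.06341

D_KL(P||Q) = -0.02865 - 0.40467 + 3.60529 - 0.06341 = 3.10856 ≈ 3.1086 bits

D_KL(Q||P) = Σ Q(x) log₂(Q(x)/P(x))

Computing term by term:
  Q(1)·log₂(Q(1)/P(1)) = 0.0736·log₂(0.0736/0.0099) = 0.21301
  Q(2)·log₂(Q(2)/P(2)) = 0.7796·log₂(0.7796/0.2288) = 1.37884
  Q(3)·log₂(Q(3)/P(3)) = 0.0193·log₂(0.0193/0.6968) = -0.09986
  Q(4)·log₂(Q(4)/P(4)) = 0.1275·log₂(0.1275/0.0645) = 0.12535

D_KL(Q||P) = 0.21301 + 1.37884 - 0.09986 + 0.12535 = 1.61734 ≈ 1.6173 bits

These are NOT equal (difference: 1.4913 bits). KL divergence is asymmetric: D_KL(P||Q) ≠ D_KL(Q||P) in general.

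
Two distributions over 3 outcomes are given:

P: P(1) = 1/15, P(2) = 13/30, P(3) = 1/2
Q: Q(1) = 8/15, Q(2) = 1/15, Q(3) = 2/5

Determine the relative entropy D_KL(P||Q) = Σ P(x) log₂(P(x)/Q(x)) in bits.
1.1312 bits

D_KL(P||Q) = Σ P(x) log₂(P(x)/Q(x))

Computing term by term:
  P(1)·log₂(P(1)/Q(1)) = (1/15)·log₂((1/15)/(8/15)) = -0.20000
  P(2)·log₂(P(2)/Q(2)) = (13/30)·log₂((13/30)/(1/15)) = 1.17019
  P(3)·log₂(P(3)/Q(3)) = (1/2)·log₂((1/2)/(2/5)) = 0.16096

D_KL(P||Q) = -0.20000 + 1.17019 + 0.16096 = 1.13115 ≈ 1.1312 bits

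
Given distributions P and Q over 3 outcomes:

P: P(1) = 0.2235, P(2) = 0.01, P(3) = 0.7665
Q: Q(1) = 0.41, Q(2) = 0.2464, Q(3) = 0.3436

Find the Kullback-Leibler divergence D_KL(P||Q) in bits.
0.6454 bits

D_KL(P||Q) = Σ P(x) log₂(P(x)/Q(x))

Computing term by term:
  P(1)·log₂(P(1)/Q(1)) = 0.2235·log₂(0.2235/0.41) = -0.19564
  P(2)·log₂(P(2)/Q(2)) = 0.01·log₂(0.01/0.2464) = -0.04623
  P(3)·log₂(P(3)/Q(3)) = 0.7665·log₂(0.7665/0.3436) = 0.88727

D_KL(P||Q) = -0.19564 - 0.04623 + 0.88727 = 0.64540 ≈ 0.6454 bits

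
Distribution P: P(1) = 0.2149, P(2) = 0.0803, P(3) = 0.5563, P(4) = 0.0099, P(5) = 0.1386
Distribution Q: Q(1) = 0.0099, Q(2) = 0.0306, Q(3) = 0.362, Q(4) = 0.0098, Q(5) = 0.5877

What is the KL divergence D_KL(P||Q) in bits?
1.1221 bits

D_KL(P||Q) = Σ P(x) log₂(P(x)/Q(x))

Computing term by term:
  P(1)·log₂(P(1)/Q(1)) = 0.2149·log₂(0.2149/0.0099) = 0.95418
  P(2)·log₂(P(2)/Q(2)) = 0.0803·log₂(0.0803/0.0306) = 0.11177
  P(3)·log₂(P(3)/Q(3)) = 0.5563·log₂(0.5563/0.362) = 0.34484
  P(4)·log₂(P(4)/Q(4)) = 0.0099·log₂(0.0099/0.0098) = 0.00015
  P(5)·log₂(P(5)/Q(5)) = 0.1386·log₂(0.1386/0.5877) = -0.28886

D_KL(P||Q) = 0.95418 + 0.11177 + 0.34484 + 0.00015 - 0.28886 = 1.12208 ≈ 1.1221 bits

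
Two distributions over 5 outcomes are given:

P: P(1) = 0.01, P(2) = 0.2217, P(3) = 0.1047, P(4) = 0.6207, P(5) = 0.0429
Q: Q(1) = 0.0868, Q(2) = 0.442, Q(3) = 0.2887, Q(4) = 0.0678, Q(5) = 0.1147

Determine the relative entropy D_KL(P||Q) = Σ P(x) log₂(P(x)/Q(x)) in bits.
1.5169 bits

D_KL(P||Q) = Σ P(x) log₂(P(x)/Q(x))

Computing term by term:
  P(1)·log₂(P(1)/Q(1)) = 0.01·log₂(0.01/0.0868) = -0.03118
  P(2)·log₂(P(2)/Q(2)) = 0.2217·log₂(0.2217/0.442) = -0.22069
  P(3)·log₂(P(3)/Q(3)) = 0.1047·log₂(0.1047/0.2887) = -0.15321
  P(4)·log₂(P(4)/Q(4)) = 0.6207·log₂(0.6207/0.0678) = 1.98285
  P(5)·log₂(P(5)/Q(5)) = 0.0429·log₂(0.0429/0.1147) = -0.06087

D_KL(P||Q) = -0.03118 - 0.22069 - 0.15321 + 1.98285 - 0.06087 = 1.51690 ≈ 1.5169 bits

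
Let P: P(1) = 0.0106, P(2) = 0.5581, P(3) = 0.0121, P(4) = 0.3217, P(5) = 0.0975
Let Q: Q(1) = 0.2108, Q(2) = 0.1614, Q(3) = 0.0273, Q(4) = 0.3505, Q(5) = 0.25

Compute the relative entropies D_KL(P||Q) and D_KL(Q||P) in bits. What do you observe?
D_KL(P||Q) = 0.7668 bits, D_KL(Q||P) = 1.0355 bits. The two directions give different values (D_KL(Q||P) exceeds D_KL(P||Q) by 0.2687 bits): KL divergence is asymmetric.

D_KL(P||Q) = Σ P(x) log₂(P(x)/Q(x))

Computing term by term:
  P(1)·log₂(P(1)/Q(1)) = 0.0106·log₂(0.0106/0.2108) = -0.04573
  P(2)·log₂(P(2)/Q(2)) = 0.5581·log₂(0.5581/0.1614) = 0.99893
  P(3)·log₂(P(3)/Q(3)) = 0.0121·log₂(0.0121/0.0273) = -0.01420
  P(4)·log₂(P(4)/Q(4)) = 0.3217·log₂(0.3217/0.3505) = -0.03979
  P(5)·log₂(P(5)/Q(5)) = 0.0975·log₂(0.0975/0.25) = -0.13245

D_KL(P||Q) = -0.04573 + 0.99893 - 0.01420 - 0.03979 - 0.13245 = 0.76676 ≈ 0.7668 bits

D_KL(Q||P) = Σ Q(x) log₂(Q(x)/P(x))

Computing term by term:
  Q(1)·log₂(Q(1)/P(1)) = 0.2108·log₂(0.2108/0.0106) = 0.90934
  Q(2)·log₂(Q(2)/P(2)) = 0.1614·log₂(0.1614/0.5581) = -0.28889
  Q(3)·log₂(Q(3)/P(3)) = 0.0273·log₂(0.0273/0.0121) = 0.03205
  Q(4)·log₂(Q(4)/P(4)) = 0.3505·log₂(0.3505/0.3217) = 0.04336
  Q(5)·log₂(Q(5)/P(5)) = 0.25·log₂(0.25/0.0975) = 0.33961

D_KL(Q||P) = 0.90934 - 0.28889 + 0.03205 + 0.04336 + 0.33961 = 1.03547 ≈ 1.0355 bits

These are NOT equal (difference: 0.2687 bits). KL divergence is asymmetric: D_KL(P||Q) ≠ D_KL(Q||P) in general.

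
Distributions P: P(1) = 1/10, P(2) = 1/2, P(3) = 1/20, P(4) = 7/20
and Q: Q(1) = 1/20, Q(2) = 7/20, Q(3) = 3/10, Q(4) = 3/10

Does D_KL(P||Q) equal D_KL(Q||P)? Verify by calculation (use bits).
D_KL(P||Q) = 0.3059 bits, D_KL(Q||P) = 0.4787 bits. No — D_KL(P||Q) ≠ D_KL(Q||P) for this pair.

D_KL(P||Q) = Σ P(x) log₂(P(x)/Q(x))

Computing term by term:
  P(1)·log₂(P(1)/Q(1)) = (1/10)·log₂((1/10)/(1/20)) = 0.10000
  P(2)·log₂(P(2)/Q(2)) = (1/2)·log₂((1/2)/(7/20)) = 0.25729
  P(3)·log₂(P(3)/Q(3)) = (1/20)·log₂((1/20)/(3/10)) = -0.12925
  P(4)·log₂(P(4)/Q(4)) = (7/20)·log₂((7/20)/(3/10)) = 0.07784

D_KL(P||Q) = 0.10000 + 0.25729 - 0.12925 + 0.07784 = 0.30588 ≈ 0.3059 bits

D_KL(Q||P) = Σ Q(x) log₂(Q(x)/P(x))

Computing term by term:
  Q(1)·log₂(Q(1)/P(1)) = (1/20)·log₂((1/20)/(1/10)) = -0.05000
  Q(2)·log₂(Q(2)/P(2)) = (7/20)·log₂((7/20)/(1/2)) = -0.18010
  Q(3)·log₂(Q(3)/P(3)) = (3/10)·log₂((3/10)/(1/20)) = 0.77549
  Q(4)·log₂(Q(4)/P(4)) = (3/10)·log₂((3/10)/(7/20)) = -0.06672

D_KL(Q||P) = -0.05000 - 0.18010 + 0.77549 - 0.06672 = 0.47867 ≈ 0.4787 bits

These are NOT equal (difference: 0.1728 bits). KL divergence is asymmetric: D_KL(P||Q) ≠ D_KL(Q||P) in general.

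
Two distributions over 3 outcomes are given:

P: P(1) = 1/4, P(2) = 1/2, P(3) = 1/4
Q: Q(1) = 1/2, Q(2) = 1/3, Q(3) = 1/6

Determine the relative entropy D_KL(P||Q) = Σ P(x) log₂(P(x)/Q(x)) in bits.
0.1887 bits

D_KL(P||Q) = Σ P(x) log₂(P(x)/Q(x))

Computing term by term:
  P(1)·log₂(P(1)/Q(1)) = (1/4)·log₂((1/4)/(1/2)) = -0.25000
  P(2)·log₂(P(2)/Q(2)) = (1/2)·log₂((1/2)/(1/3)) = 0.29248
  P(3)·log₂(P(3)/Q(3)) = (1/4)·log₂((1/4)/(1/6)) = 0.14624

D_KL(P||Q) = -0.25000 + 0.29248 + 0.14624 = 0.18872 ≈ 0.1887 bits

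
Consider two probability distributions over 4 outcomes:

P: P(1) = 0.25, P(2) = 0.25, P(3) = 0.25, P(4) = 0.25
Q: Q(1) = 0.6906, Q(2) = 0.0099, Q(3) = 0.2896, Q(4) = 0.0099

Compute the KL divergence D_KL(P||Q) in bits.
1.9097 bits

D_KL(P||Q) = Σ P(x) log₂(P(x)/Q(x))

Computing term by term:
  P(1)·log₂(P(1)/Q(1)) = 0.25·log₂(0.25/0.6906) = -0.36648
  P(2)·log₂(P(2)/Q(2)) = 0.25·log₂(0.25/0.0099) = 1.16459
  P(3)·log₂(P(3)/Q(3)) = 0.25·log₂(0.25/0.2896) = -0.05303
  P(4)·log₂(P(4)/Q(4)) = 0.25·log₂(0.25/0.0099) = 1.16459

D_KL(P||Q) = -0.36648 + 1.16459 - 0.05303 + 1.16459 = 1.90967 ≈ 1.9097 bits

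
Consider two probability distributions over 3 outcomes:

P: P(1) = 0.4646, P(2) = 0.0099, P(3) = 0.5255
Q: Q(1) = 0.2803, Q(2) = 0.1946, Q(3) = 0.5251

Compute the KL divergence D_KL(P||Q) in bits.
0.2967 bits

D_KL(P||Q) = Σ P(x) log₂(P(x)/Q(x))

Computing term by term:
  P(1)·log₂(P(1)/Q(1)) = 0.4646·log₂(0.4646/0.2803) = 0.33870
  P(2)·log₂(P(2)/Q(2)) = 0.0099·log₂(0.0099/0.1946) = -0.04254
  P(3)·log₂(P(3)/Q(3)) = 0.5255·log₂(0.5255/0.5251) = 0.00058

D_KL(P||Q) = 0.33870 - 0.04254 + 0.00058 = 0.29674 ≈ 0.2967 bits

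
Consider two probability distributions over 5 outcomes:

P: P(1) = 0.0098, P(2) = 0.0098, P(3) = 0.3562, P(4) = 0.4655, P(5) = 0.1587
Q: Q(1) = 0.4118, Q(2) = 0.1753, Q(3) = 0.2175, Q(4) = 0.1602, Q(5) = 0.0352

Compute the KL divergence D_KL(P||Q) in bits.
1.2210 bits

D_KL(P||Q) = Σ P(x) log₂(P(x)/Q(x))

Computing term by term:
  P(1)·log₂(P(1)/Q(1)) = 0.0098·log₂(0.0098/0.4118) = -0.05285
  P(2)·log₂(P(2)/Q(2)) = 0.0098·log₂(0.0098/0.1753) = -0.04078
  P(3)·log₂(P(3)/Q(3)) = 0.3562·log₂(0.3562/0.2175) = 0.25350
  P(4)·log₂(P(4)/Q(4)) = 0.4655·log₂(0.4655/0.1602) = 0.71636
  P(5)·log₂(P(5)/Q(5)) = 0.1587·log₂(0.1587/0.0352) = 0.34480

D_KL(P||Q) = -0.05285 - 0.04078 + 0.25350 + 0.71636 + 0.34480 = 1.22103 ≈ 1.2210 bits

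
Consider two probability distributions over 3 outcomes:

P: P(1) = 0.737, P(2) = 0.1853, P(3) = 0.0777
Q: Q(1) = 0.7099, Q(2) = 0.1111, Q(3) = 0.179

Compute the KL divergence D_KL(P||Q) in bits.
0.0830 bits

D_KL(P||Q) = Σ P(x) log₂(P(x)/Q(x))

Computing term by term:
  P(1)·log₂(P(1)/Q(1)) = 0.737·log₂(0.737/0.7099) = 0.03983
  P(2)·log₂(P(2)/Q(2)) = 0.1853·log₂(0.1853/0.1111) = 0.13675
  P(3)·log₂(P(3)/Q(3)) = 0.0777·log₂(0.0777/0.179) = -0.09355

D_KL(P||Q) = 0.03983 + 0.13675 - 0.09355 = 0.08303 ≈ 0.0830 bits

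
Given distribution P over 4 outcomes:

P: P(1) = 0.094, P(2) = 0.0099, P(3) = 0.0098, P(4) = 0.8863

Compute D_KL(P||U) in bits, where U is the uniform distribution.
1.3937 bits

U(i) = 1/4 for all i

D_KL(P||U) = Σ P(x) log₂(P(x) / (1/4))
           = Σ P(x) log₂(P(x)) + log₂(4)
           = log₂(4) - H(P)

H(P) = -Σ P(x) log₂(P(x)):
  -P(1)·log₂(P(1)) = -(0.094)·log₂(0.094) = 0.32065
  -P(2)·log₂(P(2)) = -(0.0099)·log₂(0.0099) = 0.06592
  -P(3)·log₂(P(3)) = -(0.0098)·log₂(0.0098) = 0.06540
  -P(4)·log₂(P(4)) = -(0.8863)·log₂(0.8863) = 0.15433
H(P) = 0.32065 + 0.06592 + 0.06540 + 0.15433 = 0.60630 bits

log₂(4) = 2.00000 bits

D_KL(P||U) = 2.00000 - 0.60630 = 1.39370 ≈ 1.3937 bits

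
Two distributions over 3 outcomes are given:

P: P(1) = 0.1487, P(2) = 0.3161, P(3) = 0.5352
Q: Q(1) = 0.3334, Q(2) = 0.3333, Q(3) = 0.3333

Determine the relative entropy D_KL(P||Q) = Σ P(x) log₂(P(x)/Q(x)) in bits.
0.1683 bits

D_KL(P||Q) = Σ P(x) log₂(P(x)/Q(x))

Computing term by term:
  P(1)·log₂(P(1)/Q(1)) = 0.1487·log₂(0.1487/0.3334) = -0.17321
  P(2)·log₂(P(2)/Q(2)) = 0.3161·log₂(0.3161/0.3333) = -0.02416
  P(3)·log₂(P(3)/Q(3)) = 0.5352·log₂(0.5352/0.3333) = 0.36568

D_KL(P||Q) = -0.17321 - 0.02416 + 0.36568 = 0.16831 ≈ 0.1683 bits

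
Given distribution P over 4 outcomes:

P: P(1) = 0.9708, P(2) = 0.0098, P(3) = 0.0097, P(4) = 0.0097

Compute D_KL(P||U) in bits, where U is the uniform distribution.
1.7634 bits

U(i) = 1/4 for all i

D_KL(P||U) = Σ P(x) log₂(P(x) / (1/4))
           = Σ P(x) log₂(P(x)) + log₂(4)
           = log₂(4) - H(P)

H(P) = -Σ P(x) log₂(P(x)):
  -P(1)·log₂(P(1)) = -(0.9708)·log₂(0.9708) = 0.04151
  -P(2)·log₂(P(2)) = -(0.0098)·log₂(0.0098) = 0.06540
  -P(3)·log₂(P(3)) = -(0.0097)·log₂(0.0097) = 0.06487
  -P(4)·log₂(P(4)) = -(0.0097)·log₂(0.0097) = 0.06487
H(P) = 0.04151 + 0.06540 + 0.06487 + 0.06487 = 0.23665 bits

log₂(4) = 2.00000 bits

D_KL(P||U) = 2.00000 - 0.23665 = 1.76335 ≈ 1.7634 bits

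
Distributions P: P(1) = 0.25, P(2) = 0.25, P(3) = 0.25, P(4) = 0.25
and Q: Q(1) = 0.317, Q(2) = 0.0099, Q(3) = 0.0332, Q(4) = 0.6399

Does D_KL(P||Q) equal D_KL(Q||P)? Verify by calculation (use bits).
D_KL(P||Q) = 1.4681 bits, D_KL(Q||P) = 0.8334 bits. No — D_KL(P||Q) ≠ D_KL(Q||P) for this pair.

D_KL(P||Q) = Σ P(x) log₂(P(x)/Q(x))

Computing term by term:
  P(1)·log₂(P(1)/Q(1)) = 0.25·log₂(0.25/0.317) = -0.08564
  P(2)·log₂(P(2)/Q(2)) = 0.25·log₂(0.25/0.0099) = 1.16459
  P(3)·log₂(P(3)/Q(3)) = 0.25·log₂(0.25/0.0332) = 0.72817
  P(4)·log₂(P(4)/Q(4)) = 0.25·log₂(0.25/0.6399) = -0.33898

D_KL(P||Q) = -0.08564 + 1.16459 + 0.72817 - 0.33898 = 1.46814 ≈ 1.4681 bits

D_KL(Q||P) = Σ Q(x) log₂(Q(x)/P(x))

Computing term by term:
  Q(1)·log₂(Q(1)/P(1)) = 0.317·log₂(0.317/0.25) = 0.10859
  Q(2)·log₂(Q(2)/P(2)) = 0.0099·log₂(0.0099/0.25) = -0.04612
  Q(3)·log₂(Q(3)/P(3)) = 0.0332·log₂(0.0332/0.25) = -0.09670
  Q(4)·log₂(Q(4)/P(4)) = 0.6399·log₂(0.6399/0.25) = 0.86765

D_KL(Q||P) = 0.10859 - 0.04612 - 0.09670 + 0.86765 = 0.83342 ≈ 0.8334 bits

These are NOT equal (difference: 0.6347 bits). KL divergence is asymmetric: D_KL(P||Q) ≠ D_KL(Q||P) in general.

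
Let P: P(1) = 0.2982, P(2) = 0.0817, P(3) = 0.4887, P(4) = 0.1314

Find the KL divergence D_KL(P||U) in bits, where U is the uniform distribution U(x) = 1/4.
0.2947 bits

U(i) = 1/4 for all i

D_KL(P||U) = Σ P(x) log₂(P(x) / (1/4))
           = Σ P(x) log₂(P(x)) + log₂(4)
           = log₂(4) - H(P)

H(P) = -Σ P(x) log₂(P(x)):
  -P(1)·log₂(P(1)) = -(0.2982)·log₂(0.2982) = 0.52055
  -P(2)·log₂(P(2)) = -(0.0817)·log₂(0.0817) = 0.29522
  -P(3)·log₂(P(3)) = -(0.4887)·log₂(0.4887) = 0.50482
  -P(4)·log₂(P(4)) = -(0.1314)·log₂(0.1314) = 0.38473
H(P) = 0.52055 + 0.29522 + 0.50482 + 0.38473 = 1.70532 bits

log₂(4) = 2.00000 bits

D_KL(P||U) = 2.00000 - 1.70532 = 0.29468 ≈ 0.2947 bits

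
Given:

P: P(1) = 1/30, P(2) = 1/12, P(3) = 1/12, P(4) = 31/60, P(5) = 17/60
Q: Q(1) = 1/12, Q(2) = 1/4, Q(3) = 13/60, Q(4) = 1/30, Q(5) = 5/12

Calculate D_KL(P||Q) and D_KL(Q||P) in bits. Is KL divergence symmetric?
D_KL(P||Q) = 1.5943 bits, D_KL(Q||P) = 0.9051 bits. No, KL divergence is not symmetric.

D_KL(P||Q) = Σ P(x) log₂(P(x)/Q(x))

Computing term by term:
  P(1)·log₂(P(1)/Q(1)) = (1/30)·log₂((1/30)/(1/12)) = -0.04406
  P(2)·log₂(P(2)/Q(2)) = (1/12)·log₂((1/12)/(1/4)) = -0.13208
  P(3)·log₂(P(3)/Q(3)) = (1/12)·log₂((1/12)/(13/60)) = -0.11488
  P(4)·log₂(P(4)/Q(4)) = (31/60)·log₂((31/60)/(1/30)) = 2.04300
  P(5)·log₂(P(5)/Q(5)) = (17/60)·log₂((17/60)/(5/12)) = -0.15764

D_KL(P||Q) = -0.04406 - 0.13208 - 0.11488 + 2.04300 - 0.15764 = 1.59434 ≈ 1.5943 bits

D_KL(Q||P) = Σ Q(x) log₂(Q(x)/P(x))

Computing term by term:
  Q(1)·log₂(Q(1)/P(1)) = (1/12)·log₂((1/12)/(1/30)) = 0.11016
  Q(2)·log₂(Q(2)/P(2)) = (1/4)·log₂((1/4)/(1/12)) = 0.39624
  Q(3)·log₂(Q(3)/P(3)) = (13/60)·log₂((13/60)/(1/12)) = 0.29868
  Q(4)·log₂(Q(4)/P(4)) = (1/30)·log₂((1/30)/(31/60)) = -0.13181
  Q(5)·log₂(Q(5)/P(5)) = (5/12)·log₂((5/12)/(17/60)) = 0.23183

D_KL(Q||P) = 0.11016 + 0.39624 + 0.29868 - 0.13181 + 0.23183 = 0.90510 ≈ 0.9051 bits

These are NOT equal (difference: 0.6892 bits). KL divergence is asymmetric: D_KL(P||Q) ≠ D_KL(Q||P) in general.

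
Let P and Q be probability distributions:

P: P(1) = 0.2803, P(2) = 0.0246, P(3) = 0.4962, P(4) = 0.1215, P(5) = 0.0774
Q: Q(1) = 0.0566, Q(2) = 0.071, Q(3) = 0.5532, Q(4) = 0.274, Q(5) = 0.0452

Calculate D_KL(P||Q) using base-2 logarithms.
0.4490 bits

D_KL(P||Q) = Σ P(x) log₂(P(x)/Q(x))

Computing term by term:
  P(1)·log₂(P(1)/Q(1)) = 0.2803·log₂(0.2803/0.0566) = 0.64696
  P(2)·log₂(P(2)/Q(2)) = 0.0246·log₂(0.0246/0.071) = -0.03762
  P(3)·log₂(P(3)/Q(3)) = 0.4962·log₂(0.4962/0.5532) = -0.07784
  P(4)·log₂(P(4)/Q(4)) = 0.1215·log₂(0.1215/0.274) = -0.14255
  P(5)·log₂(P(5)/Q(5)) = 0.0774·log₂(0.0774/0.0452) = 0.06006

D_KL(P||Q) = 0.64696 - 0.03762 - 0.07784 - 0.14255 + 0.06006 = 0.44901 ≈ 0.4490 bits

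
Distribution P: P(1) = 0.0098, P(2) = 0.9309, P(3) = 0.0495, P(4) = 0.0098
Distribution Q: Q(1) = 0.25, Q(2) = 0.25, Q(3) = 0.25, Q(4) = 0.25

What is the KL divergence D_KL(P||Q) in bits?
1.5584 bits

D_KL(P||Q) = Σ P(x) log₂(P(x)/Q(x))

Computing term by term:
  P(1)·log₂(P(1)/Q(1)) = 0.0098·log₂(0.0098/0.25) = -0.04580
  P(2)·log₂(P(2)/Q(2)) = 0.9309·log₂(0.9309/0.25) = 1.76564
  P(3)·log₂(P(3)/Q(3)) = 0.0495·log₂(0.0495/0.25) = -0.11565
  P(4)·log₂(P(4)/Q(4)) = 0.0098·log₂(0.0098/0.25) = -0.04580

D_KL(P||Q) = -0.04580 + 1.76564 - 0.11565 - 0.04580 = 1.55839 ≈ 1.5584 bits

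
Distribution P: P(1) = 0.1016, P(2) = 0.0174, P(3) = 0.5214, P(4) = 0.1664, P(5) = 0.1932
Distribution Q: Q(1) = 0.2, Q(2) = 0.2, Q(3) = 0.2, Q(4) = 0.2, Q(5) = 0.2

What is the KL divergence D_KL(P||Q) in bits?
0.5064 bits

D_KL(P||Q) = Σ P(x) log₂(P(x)/Q(x))

Computing term by term:
  P(1)·log₂(P(1)/Q(1)) = 0.1016·log₂(0.1016/0.2) = -0.09927
  P(2)·log₂(P(2)/Q(2)) = 0.0174·log₂(0.0174/0.2) = -0.06130
  P(3)·log₂(P(3)/Q(3)) = 0.5214·log₂(0.5214/0.2) = 0.72078
  P(4)·log₂(P(4)/Q(4)) = 0.1664·log₂(0.1664/0.2) = -0.04415
  P(5)·log₂(P(5)/Q(5)) = 0.1932·log₂(0.1932/0.2) = -0.00964

D_KL(P||Q) = -0.09927 - 0.06130 + 0.72078 - 0.04415 - 0.00964 = 0.50642 ≈ 0.5064 bits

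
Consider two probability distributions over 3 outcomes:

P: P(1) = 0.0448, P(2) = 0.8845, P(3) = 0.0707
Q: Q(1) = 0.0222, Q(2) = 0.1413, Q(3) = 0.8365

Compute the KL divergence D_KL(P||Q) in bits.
2.1338 bits

D_KL(P||Q) = Σ P(x) log₂(P(x)/Q(x))

Computing term by term:
  P(1)·log₂(P(1)/Q(1)) = 0.0448·log₂(0.0448/0.0222) = 0.04538
  P(2)·log₂(P(2)/Q(2)) = 0.8845·log₂(0.8845/0.1413) = 2.34048
  P(3)·log₂(P(3)/Q(3)) = 0.0707·log₂(0.0707/0.8365) = -0.25202

D_KL(P||Q) = 0.04538 + 2.34048 - 0.25202 = 2.13384 ≈ 2.1338 bits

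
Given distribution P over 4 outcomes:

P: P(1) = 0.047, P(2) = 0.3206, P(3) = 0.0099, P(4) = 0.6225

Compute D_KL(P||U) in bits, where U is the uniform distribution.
0.7749 bits

U(i) = 1/4 for all i

D_KL(P||U) = Σ P(x) log₂(P(x) / (1/4))
           = Σ P(x) log₂(P(x)) + log₂(4)
           = log₂(4) - H(P)

H(P) = -Σ P(x) log₂(P(x)):
  -P(1)·log₂(P(1)) = -(0.047)·log₂(0.047) = 0.20733
  -P(2)·log₂(P(2)) = -(0.3206)·log₂(0.3206) = 0.52615
  -P(3)·log₂(P(3)) = -(0.0099)·log₂(0.0099) = 0.06592
  -P(4)·log₂(P(4)) = -(0.6225)·log₂(0.6225) = 0.42570
H(P) = 0.20733 + 0.52615 + 0.06592 + 0.42570 = 1.22510 bits

log₂(4) = 2.00000 bits

D_KL(P||U) = 2.00000 - 1.22510 = 0.77490 ≈ 0.7749 bits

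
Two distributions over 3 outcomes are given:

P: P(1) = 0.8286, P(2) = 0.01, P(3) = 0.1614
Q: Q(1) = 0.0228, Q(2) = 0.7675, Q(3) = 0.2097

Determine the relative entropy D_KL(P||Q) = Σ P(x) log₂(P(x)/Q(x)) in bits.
4.1715 bits

D_KL(P||Q) = Σ P(x) log₂(P(x)/Q(x))

Computing term by term:
  P(1)·log₂(P(1)/Q(1)) = 0.8286·log₂(0.8286/0.0228) = 4.29511
  P(2)·log₂(P(2)/Q(2)) = 0.01·log₂(0.01/0.7675) = -0.06262
  P(3)·log₂(P(3)/Q(3)) = 0.1614·log₂(0.1614/0.2097) = -0.06096

D_KL(P||Q) = 4.29511 - 0.06262 - 0.06096 = 4.17153 ≈ 4.1715 bits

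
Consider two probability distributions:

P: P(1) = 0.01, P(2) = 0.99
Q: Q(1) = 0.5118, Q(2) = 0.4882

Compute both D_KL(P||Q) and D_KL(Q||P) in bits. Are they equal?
D_KL(P||Q) = 0.9530 bits, D_KL(Q||P) = 2.4078 bits. No, they are not equal.

D_KL(P||Q) = Σ P(x) log₂(P(x)/Q(x))

Computing term by term:
  P(1)·log₂(P(1)/Q(1)) = 0.01·log₂(0.01/0.5118) = -0.05678
  P(2)·log₂(P(2)/Q(2)) = 0.99·log₂(0.99/0.4882) = 1.00976

D_KL(P||Q) = -0.05678 + 1.00976 = 0.95298 ≈ 0.9530 bits

D_KL(Q||P) = Σ Q(x) log₂(Q(x)/P(x))

Computing term by term:
  Q(1)·log₂(Q(1)/P(1)) = 0.5118·log₂(0.5118/0.01) = 2.90575
  Q(2)·log₂(Q(2)/P(2)) = 0.4882·log₂(0.4882/0.99) = -0.49794

D_KL(Q||P) = 2.90575 - 0.49794 = 2.40781 ≈ 2.4078 bits

These are NOT equal (difference: 1.4548 bits). KL divergence is asymmetric: D_KL(P||Q) ≠ D_KL(Q||P) in general.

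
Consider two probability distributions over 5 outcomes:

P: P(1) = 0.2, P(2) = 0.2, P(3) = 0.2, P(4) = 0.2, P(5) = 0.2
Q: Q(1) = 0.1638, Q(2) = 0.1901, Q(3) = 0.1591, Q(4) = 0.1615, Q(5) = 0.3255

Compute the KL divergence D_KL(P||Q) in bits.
0.0594 bits

D_KL(P||Q) = Σ P(x) log₂(P(x)/Q(x))

Computing term by term:
  P(1)·log₂(P(1)/Q(1)) = 0.2·log₂(0.2/0.1638) = 0.05761
  P(2)·log₂(P(2)/Q(2)) = 0.2·log₂(0.2/0.1901) = 0.01465
  P(3)·log₂(P(3)/Q(3)) = 0.2·log₂(0.2/0.1591) = 0.06601
  P(4)·log₂(P(4)/Q(4)) = 0.2·log₂(0.2/0.1615) = 0.06169
  P(5)·log₂(P(5)/Q(5)) = 0.2·log₂(0.2/0.3255) = -0.14053

D_KL(P||Q) = 0.05761 + 0.01465 + 0.06601 + 0.06169 - 0.14053 = 0.05943 ≈ 0.0594 bits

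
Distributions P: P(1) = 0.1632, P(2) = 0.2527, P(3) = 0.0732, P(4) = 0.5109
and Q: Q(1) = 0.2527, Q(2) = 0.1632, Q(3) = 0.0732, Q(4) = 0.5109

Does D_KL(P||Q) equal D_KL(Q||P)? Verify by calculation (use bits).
D_KL(P||Q) = 0.0565 bits, D_KL(Q||P) = 0.0565 bits. Yes — for this pair D_KL(P||Q) = D_KL(Q||P).

D_KL(P||Q) = Σ P(x) log₂(P(x)/Q(x))

Computing term by term:
  P(1)·log₂(P(1)/Q(1)) = 0.1632·log₂(0.1632/0.2527) = -0.10294
  P(2)·log₂(P(2)/Q(2)) = 0.2527·log₂(0.2527/0.1632) = 0.15940
  P(3)·log₂(P(3)/Q(3)) = 0.0732·log₂(0.0732/0.0732) = 0.00000
  P(4)·log₂(P(4)/Q(4)) = 0.5109·log₂(0.5109/0.5109) = 0.00000

D_KL(P||Q) = -0.10294 + 0.15940 + 0.00000 + 0.00000 = 0.05646 ≈ 0.0565 bits

D_KL(Q||P) = Σ Q(x) log₂(Q(x)/P(x))

Computing term by term:
  Q(1)·log₂(Q(1)/P(1)) = 0.2527·log₂(0.2527/0.1632) = 0.15940
  Q(2)·log₂(Q(2)/P(2)) = 0.1632·log₂(0.1632/0.2527) = -0.10294
  Q(3)·log₂(Q(3)/P(3)) = 0.0732·log₂(0.0732/0.0732) = 0.00000
  Q(4)·log₂(Q(4)/P(4)) = 0.5109·log₂(0.5109/0.5109) = 0.00000

D_KL(Q||P) = 0.15940 - 0.10294 + 0.00000 + 0.00000 = 0.05646 ≈ 0.0565 bits

These ARE equal here. Q is P with outcomes relabeled (Q(1) = P(2), Q(2) = P(1)) by a relabeling that is its own inverse, so the two sums contain exactly the same terms in a different order. This is a special case — KL divergence is not symmetric in general: D_KL(P||Q) ≠ D_KL(Q||P) for most P, Q.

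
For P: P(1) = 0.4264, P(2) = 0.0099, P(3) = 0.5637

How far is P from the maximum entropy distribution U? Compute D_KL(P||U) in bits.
0.5285 bits

U(i) = 1/3 for all i

D_KL(P||U) = Σ P(x) log₂(P(x) / (1/3))
           = Σ P(x) log₂(P(x)) + log₂(3)
           = log₂(3) - H(P)

H(P) = -Σ P(x) log₂(P(x)):
  -P(1)·log₂(P(1)) = -(0.4264)·log₂(0.4264) = 0.52435
  -P(2)·log₂(P(2)) = -(0.0099)·log₂(0.0099) = 0.06592
  -P(3)·log₂(P(3)) = -(0.5637)·log₂(0.5637) = 0.46618
H(P) = 0.52435 + 0.06592 + 0.46618 = 1.05645 bits

log₂(3) = 1.58496 bits

D_KL(P||U) = 1.58496 - 1.05645 = 0.52851 ≈ 0.5285 bits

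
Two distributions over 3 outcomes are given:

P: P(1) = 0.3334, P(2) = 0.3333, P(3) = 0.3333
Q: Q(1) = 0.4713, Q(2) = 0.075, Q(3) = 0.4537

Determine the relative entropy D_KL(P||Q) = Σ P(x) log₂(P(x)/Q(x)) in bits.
0.4024 bits

D_KL(P||Q) = Σ P(x) log₂(P(x)/Q(x))

Computing term by term:
  P(1)·log₂(P(1)/Q(1)) = 0.3334·log₂(0.3334/0.4713) = -0.16650
  P(2)·log₂(P(2)/Q(2)) = 0.3333·log₂(0.3333/0.075) = 0.71721
  P(3)·log₂(P(3)/Q(3)) = 0.3333·log₂(0.3333/0.4537) = -0.14829

D_KL(P||Q) = -0.16650 + 0.71721 - 0.14829 = 0.40242 ≈ 0.4024 bits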